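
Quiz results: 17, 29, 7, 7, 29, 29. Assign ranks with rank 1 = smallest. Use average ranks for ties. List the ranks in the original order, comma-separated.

3, 5, 1.5, 1.5, 5, 5

Sorted (ascending): 7, 7, 17, 29, 29, 29
The 2 values of 7 occupy positions 1–2 → average rank (1+2)/2 = 1.5.
The 3 values of 29 occupy positions 4–6 → average rank 5.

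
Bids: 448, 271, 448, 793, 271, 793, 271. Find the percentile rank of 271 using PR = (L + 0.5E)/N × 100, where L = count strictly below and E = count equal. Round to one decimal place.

N = 7.
Strictly below 271: 0. Equal to 271: 3.
PR = (0 + 0.5·3)/7 × 100 = 21.4

21.4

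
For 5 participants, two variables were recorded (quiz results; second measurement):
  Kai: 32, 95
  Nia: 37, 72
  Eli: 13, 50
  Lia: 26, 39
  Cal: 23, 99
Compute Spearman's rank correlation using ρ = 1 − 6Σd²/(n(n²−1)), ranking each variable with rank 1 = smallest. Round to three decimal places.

0.100

Ranks of variable 1: 4, 5, 1, 3, 2
Ranks of variable 2: 4, 3, 2, 1, 5
d = r₁ − r₂: 0, 2, -1, 2, -3
d²: 0, 4, 1, 4, 9; Σd² = 18
ρ = 1 − 6·18/(5·24) = 1 − 108/120 = 0.100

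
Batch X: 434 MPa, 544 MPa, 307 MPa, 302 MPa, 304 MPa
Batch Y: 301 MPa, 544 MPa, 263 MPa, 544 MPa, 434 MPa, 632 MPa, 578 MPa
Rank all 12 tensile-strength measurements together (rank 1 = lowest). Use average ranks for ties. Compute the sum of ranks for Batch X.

Sorted (ascending): 263, 301, 302, 304, 307, 434, 434, 544, 544, 544, 578, 632
The 2 values of 434 occupy positions 6–7 → average rank (6+7)/2 = 6.5.
The 3 values of 544 occupy positions 8–10 → average rank 9.
Batch X values → pooled ranks: 434→6.5, 544→9, 307→5, 302→3, 304→4
Rank sum = 6.5 + 9 + 5 + 3 + 4 = 27.5

27.5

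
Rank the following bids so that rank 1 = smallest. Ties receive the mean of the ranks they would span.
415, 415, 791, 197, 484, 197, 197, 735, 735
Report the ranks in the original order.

Sorted (ascending): 197, 197, 197, 415, 415, 484, 735, 735, 791
The 3 values of 197 occupy positions 1–3 → average rank 2.
The 2 values of 415 occupy positions 4–5 → average rank (4+5)/2 = 4.5.
The 2 values of 735 occupy positions 7–8 → average rank (7+8)/2 = 7.5.

4.5, 4.5, 9, 2, 6, 2, 2, 7.5, 7.5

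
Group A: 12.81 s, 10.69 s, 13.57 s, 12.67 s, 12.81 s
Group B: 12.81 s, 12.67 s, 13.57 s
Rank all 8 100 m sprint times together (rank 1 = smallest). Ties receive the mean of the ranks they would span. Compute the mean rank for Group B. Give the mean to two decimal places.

5.00

Sorted (ascending): 10.69, 12.67, 12.67, 12.81, 12.81, 12.81, 13.57, 13.57
The 2 values of 12.67 occupy positions 2–3 → average rank (2+3)/2 = 2.5.
The 3 values of 12.81 occupy positions 4–6 → average rank 5.
The 2 values of 13.57 occupy positions 7–8 → average rank (7+8)/2 = 7.5.
Group B values → pooled ranks: 12.81→5, 12.67→2.5, 13.57→7.5
Mean rank = (5 + 2.5 + 7.5) / 3 = 5.00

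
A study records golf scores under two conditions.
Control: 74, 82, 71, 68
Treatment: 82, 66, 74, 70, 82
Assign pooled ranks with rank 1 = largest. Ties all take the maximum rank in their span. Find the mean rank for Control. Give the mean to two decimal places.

5.50

Sorted (descending): 82, 82, 82, 74, 74, 71, 70, 68, 66
The 3 values of 82 occupy positions 1–3 → each gets rank 3.
The 2 values of 74 occupy positions 4–5 → each gets rank 5.
Control values → pooled ranks: 74→5, 82→3, 71→6, 68→8
Mean rank = (5 + 3 + 6 + 8) / 4 = 5.50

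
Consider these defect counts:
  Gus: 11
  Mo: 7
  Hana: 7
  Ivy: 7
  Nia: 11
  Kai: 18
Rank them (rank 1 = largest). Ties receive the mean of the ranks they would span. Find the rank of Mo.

5

Sorted (descending): 18, 11, 11, 7, 7, 7
The 2 values of 11 occupy positions 2–3 → average rank (2+3)/2 = 2.5.
The 3 values of 7 occupy positions 4–6 → average rank 5.
Mo has value 7 → rank 5.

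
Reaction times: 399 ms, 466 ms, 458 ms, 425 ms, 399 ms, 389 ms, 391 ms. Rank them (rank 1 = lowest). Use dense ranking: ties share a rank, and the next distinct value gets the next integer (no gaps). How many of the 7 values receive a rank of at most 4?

Sorted (ascending): 389, 391, 399, 399, 425, 458, 466
The 2 values of 399 share dense rank 3.
Remaining distinct values take the next consecutive integers.
Ranks ≤ 4: {1, 2, 3, 3, 4} → 5 values.

5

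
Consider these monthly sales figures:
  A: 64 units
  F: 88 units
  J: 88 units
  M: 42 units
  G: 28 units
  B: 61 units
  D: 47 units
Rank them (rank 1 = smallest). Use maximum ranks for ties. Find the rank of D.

3

Sorted (ascending): 28, 42, 47, 61, 64, 88, 88
The 2 values of 88 occupy positions 6–7 → each gets rank 7.
D has value 47 units → rank 3.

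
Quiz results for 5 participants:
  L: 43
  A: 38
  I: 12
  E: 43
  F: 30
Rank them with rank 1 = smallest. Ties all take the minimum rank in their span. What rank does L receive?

Sorted (ascending): 12, 30, 38, 43, 43
The 2 values of 43 occupy positions 4–5 → each gets rank 4.
L has value 43 → rank 4.

4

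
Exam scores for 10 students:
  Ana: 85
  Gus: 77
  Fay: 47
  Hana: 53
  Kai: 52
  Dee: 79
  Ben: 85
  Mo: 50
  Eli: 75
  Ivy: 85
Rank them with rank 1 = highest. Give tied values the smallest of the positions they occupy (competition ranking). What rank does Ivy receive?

1

Sorted (descending): 85, 85, 85, 79, 77, 75, 53, 52, 50, 47
The 3 values of 85 occupy positions 1–3 → each gets rank 1.
Ivy has value 85 → rank 1.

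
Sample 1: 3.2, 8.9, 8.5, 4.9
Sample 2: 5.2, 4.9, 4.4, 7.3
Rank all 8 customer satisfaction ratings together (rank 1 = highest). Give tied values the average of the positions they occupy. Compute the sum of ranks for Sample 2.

Sorted (descending): 8.9, 8.5, 7.3, 5.2, 4.9, 4.9, 4.4, 3.2
The 2 values of 4.9 occupy positions 5–6 → average rank (5+6)/2 = 5.5.
Sample 2 values → pooled ranks: 5.2→4, 4.9→5.5, 4.4→7, 7.3→3
Rank sum = 4 + 5.5 + 7 + 3 = 19.5

19.5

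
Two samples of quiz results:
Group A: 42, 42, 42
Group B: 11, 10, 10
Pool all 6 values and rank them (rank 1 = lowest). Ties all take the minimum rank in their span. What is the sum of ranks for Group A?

Sorted (ascending): 10, 10, 11, 42, 42, 42
The 2 values of 10 occupy positions 1–2 → each gets rank 1.
The 3 values of 42 occupy positions 4–6 → each gets rank 4.
Group A values → pooled ranks: 42→4, 42→4, 42→4
Rank sum = 4 + 4 + 4 = 12

12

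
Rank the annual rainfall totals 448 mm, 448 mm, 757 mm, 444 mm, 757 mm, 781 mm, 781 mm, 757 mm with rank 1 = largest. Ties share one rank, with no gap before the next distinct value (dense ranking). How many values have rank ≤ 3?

Sorted (descending): 781, 781, 757, 757, 757, 448, 448, 444
The 2 values of 781 share dense rank 1.
The 3 values of 757 share dense rank 2.
The 2 values of 448 share dense rank 3.
Remaining distinct values take the next consecutive integers.
Ranks ≤ 3: {1, 1, 2, 2, 2, 3, 3} → 7 values.

7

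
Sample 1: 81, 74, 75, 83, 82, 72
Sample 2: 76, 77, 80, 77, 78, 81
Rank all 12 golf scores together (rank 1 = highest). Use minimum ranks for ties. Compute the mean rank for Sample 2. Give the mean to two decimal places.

6.17

Sorted (descending): 83, 82, 81, 81, 80, 78, 77, 77, 76, 75, 74, 72
The 2 values of 81 occupy positions 3–4 → each gets rank 3.
The 2 values of 77 occupy positions 7–8 → each gets rank 7.
Sample 2 values → pooled ranks: 76→9, 77→7, 80→5, 77→7, 78→6, 81→3
Mean rank = (9 + 7 + 5 + 7 + 6 + 3) / 6 = 6.17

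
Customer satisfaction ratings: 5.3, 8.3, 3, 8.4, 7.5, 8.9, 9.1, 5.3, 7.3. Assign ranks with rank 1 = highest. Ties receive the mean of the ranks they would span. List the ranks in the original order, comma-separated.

Sorted (descending): 9.1, 8.9, 8.4, 8.3, 7.5, 7.3, 5.3, 5.3, 3
The 2 values of 5.3 occupy positions 7–8 → average rank (7+8)/2 = 7.5.

7.5, 4, 9, 3, 5, 2, 1, 7.5, 6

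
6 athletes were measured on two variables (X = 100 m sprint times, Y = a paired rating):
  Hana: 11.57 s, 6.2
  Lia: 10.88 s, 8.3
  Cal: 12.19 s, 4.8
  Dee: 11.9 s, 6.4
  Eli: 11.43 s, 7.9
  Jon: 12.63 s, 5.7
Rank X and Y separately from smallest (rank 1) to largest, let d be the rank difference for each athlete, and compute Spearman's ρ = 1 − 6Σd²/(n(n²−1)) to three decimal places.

Ranks of variable 1: 3, 1, 5, 4, 2, 6
Ranks of variable 2: 3, 6, 1, 4, 5, 2
d = r₁ − r₂: 0, -5, 4, 0, -3, 4
d²: 0, 25, 16, 0, 9, 16; Σd² = 66
ρ = 1 − 6·66/(6·35) = 1 − 396/210 = -0.886

-0.886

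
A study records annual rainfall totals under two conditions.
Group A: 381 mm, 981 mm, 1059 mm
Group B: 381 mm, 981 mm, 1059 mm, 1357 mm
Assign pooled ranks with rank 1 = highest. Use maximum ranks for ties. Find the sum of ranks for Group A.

Sorted (descending): 1357, 1059, 1059, 981, 981, 381, 381
The 2 values of 1059 occupy positions 2–3 → each gets rank 3.
The 2 values of 981 occupy positions 4–5 → each gets rank 5.
The 2 values of 381 occupy positions 6–7 → each gets rank 7.
Group A values → pooled ranks: 381→7, 981→5, 1059→3
Rank sum = 7 + 5 + 3 = 15

15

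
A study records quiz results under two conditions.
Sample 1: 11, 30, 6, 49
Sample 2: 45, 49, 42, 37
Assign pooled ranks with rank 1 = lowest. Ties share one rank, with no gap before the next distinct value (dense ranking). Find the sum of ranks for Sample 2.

22

Sorted (ascending): 6, 11, 30, 37, 42, 45, 49, 49
The 2 values of 49 share dense rank 7.
Remaining distinct values take the next consecutive integers.
Sample 2 values → pooled ranks: 45→6, 49→7, 42→5, 37→4
Rank sum = 6 + 7 + 5 + 4 = 22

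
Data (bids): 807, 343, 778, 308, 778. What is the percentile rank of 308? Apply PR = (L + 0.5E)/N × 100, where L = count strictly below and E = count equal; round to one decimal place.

10.0

N = 5.
Strictly below 308: 0. Equal to 308: 1.
PR = (0 + 0.5·1)/5 × 100 = 10.0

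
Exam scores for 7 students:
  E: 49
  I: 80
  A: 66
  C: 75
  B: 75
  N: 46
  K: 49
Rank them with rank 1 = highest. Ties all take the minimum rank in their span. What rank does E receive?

5

Sorted (descending): 80, 75, 75, 66, 49, 49, 46
The 2 values of 75 occupy positions 2–3 → each gets rank 2.
The 2 values of 49 occupy positions 5–6 → each gets rank 5.
E has value 49 → rank 5.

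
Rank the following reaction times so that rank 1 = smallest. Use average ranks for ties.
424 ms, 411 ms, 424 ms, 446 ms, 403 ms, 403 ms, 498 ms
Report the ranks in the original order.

4.5, 3, 4.5, 6, 1.5, 1.5, 7

Sorted (ascending): 403, 403, 411, 424, 424, 446, 498
The 2 values of 403 occupy positions 1–2 → average rank (1+2)/2 = 1.5.
The 2 values of 424 occupy positions 4–5 → average rank (4+5)/2 = 4.5.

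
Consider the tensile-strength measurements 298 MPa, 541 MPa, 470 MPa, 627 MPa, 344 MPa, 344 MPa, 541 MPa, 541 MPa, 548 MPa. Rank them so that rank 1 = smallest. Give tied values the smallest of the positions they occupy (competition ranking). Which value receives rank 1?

298

Sorted (ascending): 298, 344, 344, 470, 541, 541, 541, 548, 627
The 2 values of 344 occupy positions 2–3 → each gets rank 2.
The 3 values of 541 occupy positions 5–7 → each gets rank 5.
Rank 1 → value 298.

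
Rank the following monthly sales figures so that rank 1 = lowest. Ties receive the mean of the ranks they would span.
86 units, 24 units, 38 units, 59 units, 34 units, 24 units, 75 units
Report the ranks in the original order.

7, 1.5, 4, 5, 3, 1.5, 6

Sorted (ascending): 24, 24, 34, 38, 59, 75, 86
The 2 values of 24 occupy positions 1–2 → average rank (1+2)/2 = 1.5.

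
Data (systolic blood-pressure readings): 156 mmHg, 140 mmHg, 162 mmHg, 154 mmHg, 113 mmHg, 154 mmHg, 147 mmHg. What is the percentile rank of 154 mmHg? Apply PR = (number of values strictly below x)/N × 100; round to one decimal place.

42.9

N = 7.
Strictly below 154: 3. Equal to 154: 2.
PR = 3/7 × 100 = 42.9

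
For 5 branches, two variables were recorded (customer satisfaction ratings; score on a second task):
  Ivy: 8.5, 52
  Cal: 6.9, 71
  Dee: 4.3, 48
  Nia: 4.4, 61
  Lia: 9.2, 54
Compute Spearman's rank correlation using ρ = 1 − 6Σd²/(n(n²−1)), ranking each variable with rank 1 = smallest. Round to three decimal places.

Ranks of variable 1: 4, 3, 1, 2, 5
Ranks of variable 2: 2, 5, 1, 4, 3
d = r₁ − r₂: 2, -2, 0, -2, 2
d²: 4, 4, 0, 4, 4; Σd² = 16
ρ = 1 − 6·16/(5·24) = 1 − 96/120 = 0.200

0.200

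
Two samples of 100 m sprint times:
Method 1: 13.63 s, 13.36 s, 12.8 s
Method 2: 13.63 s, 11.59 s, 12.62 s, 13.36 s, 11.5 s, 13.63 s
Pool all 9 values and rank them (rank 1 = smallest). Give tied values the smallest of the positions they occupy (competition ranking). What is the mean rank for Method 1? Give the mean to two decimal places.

Sorted (ascending): 11.5, 11.59, 12.62, 12.8, 13.36, 13.36, 13.63, 13.63, 13.63
The 2 values of 13.36 occupy positions 5–6 → each gets rank 5.
The 3 values of 13.63 occupy positions 7–9 → each gets rank 7.
Method 1 values → pooled ranks: 13.63→7, 13.36→5, 12.8→4
Mean rank = (7 + 5 + 4) / 3 = 5.33

5.33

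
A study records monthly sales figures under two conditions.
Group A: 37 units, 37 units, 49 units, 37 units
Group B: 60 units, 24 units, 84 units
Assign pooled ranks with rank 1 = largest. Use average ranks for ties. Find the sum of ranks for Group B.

10

Sorted (descending): 84, 60, 49, 37, 37, 37, 24
The 3 values of 37 occupy positions 4–6 → average rank 5.
Group B values → pooled ranks: 60→2, 24→7, 84→1
Rank sum = 2 + 7 + 1 = 10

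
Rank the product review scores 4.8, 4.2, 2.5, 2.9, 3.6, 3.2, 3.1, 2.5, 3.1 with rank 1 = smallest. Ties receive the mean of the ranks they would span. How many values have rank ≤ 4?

Sorted (ascending): 2.5, 2.5, 2.9, 3.1, 3.1, 3.2, 3.6, 4.2, 4.8
The 2 values of 2.5 occupy positions 1–2 → average rank (1+2)/2 = 1.5.
The 2 values of 3.1 occupy positions 4–5 → average rank (4+5)/2 = 4.5.
Ranks ≤ 4: {1.5, 1.5, 3} → 3 values.

3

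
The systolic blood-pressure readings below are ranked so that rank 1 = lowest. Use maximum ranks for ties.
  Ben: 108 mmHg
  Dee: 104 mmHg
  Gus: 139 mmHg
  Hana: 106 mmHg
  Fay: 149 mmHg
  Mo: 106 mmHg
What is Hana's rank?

Sorted (ascending): 104, 106, 106, 108, 139, 149
The 2 values of 106 occupy positions 2–3 → each gets rank 3.
Hana has value 106 mmHg → rank 3.

3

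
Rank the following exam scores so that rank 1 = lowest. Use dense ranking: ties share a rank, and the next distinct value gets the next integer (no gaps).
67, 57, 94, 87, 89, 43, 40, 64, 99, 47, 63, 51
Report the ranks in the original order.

8, 5, 11, 9, 10, 2, 1, 7, 12, 3, 6, 4

Sorted (ascending): 40, 43, 47, 51, 57, 63, 64, 67, 87, 89, 94, 99
No ties — each value takes its position as its rank.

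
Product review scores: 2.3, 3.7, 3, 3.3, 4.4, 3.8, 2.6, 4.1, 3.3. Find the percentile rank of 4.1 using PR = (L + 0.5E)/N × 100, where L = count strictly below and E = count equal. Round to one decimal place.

83.3

N = 9.
Strictly below 4.1: 7. Equal to 4.1: 1.
PR = (7 + 0.5·1)/9 × 100 = 83.3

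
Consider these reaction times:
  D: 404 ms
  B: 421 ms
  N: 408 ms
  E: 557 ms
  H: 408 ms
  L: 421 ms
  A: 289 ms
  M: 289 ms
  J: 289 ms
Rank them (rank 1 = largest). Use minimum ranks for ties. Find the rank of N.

Sorted (descending): 557, 421, 421, 408, 408, 404, 289, 289, 289
The 2 values of 421 occupy positions 2–3 → each gets rank 2.
The 2 values of 408 occupy positions 4–5 → each gets rank 4.
The 3 values of 289 occupy positions 7–9 → each gets rank 7.
N has value 408 ms → rank 4.

4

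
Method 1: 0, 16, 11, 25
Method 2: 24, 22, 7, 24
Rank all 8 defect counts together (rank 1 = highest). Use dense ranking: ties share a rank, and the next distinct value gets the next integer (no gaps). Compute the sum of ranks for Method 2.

Sorted (descending): 25, 24, 24, 22, 16, 11, 7, 0
The 2 values of 24 share dense rank 2.
Remaining distinct values take the next consecutive integers.
Method 2 values → pooled ranks: 24→2, 22→3, 7→6, 24→2
Rank sum = 2 + 3 + 6 + 2 = 13

13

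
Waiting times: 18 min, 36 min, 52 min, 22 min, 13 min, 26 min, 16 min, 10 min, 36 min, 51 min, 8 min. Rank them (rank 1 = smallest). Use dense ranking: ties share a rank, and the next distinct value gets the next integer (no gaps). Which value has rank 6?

Sorted (ascending): 8, 10, 13, 16, 18, 22, 26, 36, 36, 51, 52
The 2 values of 36 share dense rank 8.
Remaining distinct values take the next consecutive integers.
Rank 6 → value 22.

22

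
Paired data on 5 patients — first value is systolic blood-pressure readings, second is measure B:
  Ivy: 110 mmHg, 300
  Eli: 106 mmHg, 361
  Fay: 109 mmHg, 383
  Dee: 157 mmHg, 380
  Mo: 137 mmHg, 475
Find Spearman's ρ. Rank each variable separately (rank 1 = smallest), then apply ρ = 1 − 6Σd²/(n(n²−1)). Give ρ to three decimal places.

0.300

Ranks of variable 1: 3, 1, 2, 5, 4
Ranks of variable 2: 1, 2, 4, 3, 5
d = r₁ − r₂: 2, -1, -2, 2, -1
d²: 4, 1, 4, 4, 1; Σd² = 14
ρ = 1 − 6·14/(5·24) = 1 − 84/120 = 0.300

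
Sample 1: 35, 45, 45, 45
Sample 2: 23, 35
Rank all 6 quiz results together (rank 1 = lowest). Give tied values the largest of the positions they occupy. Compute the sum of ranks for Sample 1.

21

Sorted (ascending): 23, 35, 35, 45, 45, 45
The 2 values of 35 occupy positions 2–3 → each gets rank 3.
The 3 values of 45 occupy positions 4–6 → each gets rank 6.
Sample 1 values → pooled ranks: 35→3, 45→6, 45→6, 45→6
Rank sum = 3 + 6 + 6 + 6 = 21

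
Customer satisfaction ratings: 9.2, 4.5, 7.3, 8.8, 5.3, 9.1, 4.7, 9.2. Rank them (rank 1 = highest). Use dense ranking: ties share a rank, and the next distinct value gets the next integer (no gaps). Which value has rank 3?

Sorted (descending): 9.2, 9.2, 9.1, 8.8, 7.3, 5.3, 4.7, 4.5
The 2 values of 9.2 share dense rank 1.
Remaining distinct values take the next consecutive integers.
Rank 3 → value 8.8.

8.8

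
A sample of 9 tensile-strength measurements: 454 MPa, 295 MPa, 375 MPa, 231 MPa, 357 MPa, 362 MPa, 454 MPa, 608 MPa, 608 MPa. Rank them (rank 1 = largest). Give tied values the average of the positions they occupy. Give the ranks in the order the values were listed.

Sorted (descending): 608, 608, 454, 454, 375, 362, 357, 295, 231
The 2 values of 608 occupy positions 1–2 → average rank (1+2)/2 = 1.5.
The 2 values of 454 occupy positions 3–4 → average rank (3+4)/2 = 3.5.

3.5, 8, 5, 9, 7, 6, 3.5, 1.5, 1.5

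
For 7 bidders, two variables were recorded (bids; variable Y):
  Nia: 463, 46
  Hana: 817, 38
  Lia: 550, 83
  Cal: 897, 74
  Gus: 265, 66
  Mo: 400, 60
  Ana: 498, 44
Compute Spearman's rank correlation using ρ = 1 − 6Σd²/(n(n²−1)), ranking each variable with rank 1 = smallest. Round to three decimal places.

0.036

Ranks of variable 1: 3, 6, 5, 7, 1, 2, 4
Ranks of variable 2: 3, 1, 7, 6, 5, 4, 2
d = r₁ − r₂: 0, 5, -2, 1, -4, -2, 2
d²: 0, 25, 4, 1, 16, 4, 4; Σd² = 54
ρ = 1 − 6·54/(7·48) = 1 − 324/336 = 0.036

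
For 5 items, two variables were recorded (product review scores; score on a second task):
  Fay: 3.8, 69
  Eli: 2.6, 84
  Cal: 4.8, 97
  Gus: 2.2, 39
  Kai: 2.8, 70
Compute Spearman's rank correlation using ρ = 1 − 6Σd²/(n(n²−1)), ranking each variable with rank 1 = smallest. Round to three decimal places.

0.600

Ranks of variable 1: 4, 2, 5, 1, 3
Ranks of variable 2: 2, 4, 5, 1, 3
d = r₁ − r₂: 2, -2, 0, 0, 0
d²: 4, 4, 0, 0, 0; Σd² = 8
ρ = 1 − 6·8/(5·24) = 1 − 48/120 = 0.600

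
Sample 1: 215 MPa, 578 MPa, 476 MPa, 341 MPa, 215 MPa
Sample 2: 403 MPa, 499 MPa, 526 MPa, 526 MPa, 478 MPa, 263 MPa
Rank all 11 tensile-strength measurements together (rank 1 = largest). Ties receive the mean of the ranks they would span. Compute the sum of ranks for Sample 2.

30

Sorted (descending): 578, 526, 526, 499, 478, 476, 403, 341, 263, 215, 215
The 2 values of 526 occupy positions 2–3 → average rank (2+3)/2 = 2.5.
The 2 values of 215 occupy positions 10–11 → average rank (10+11)/2 = 10.5.
Sample 2 values → pooled ranks: 403→7, 499→4, 526→2.5, 526→2.5, 478→5, 263→9
Rank sum = 7 + 4 + 2.5 + 2.5 + 5 + 9 = 30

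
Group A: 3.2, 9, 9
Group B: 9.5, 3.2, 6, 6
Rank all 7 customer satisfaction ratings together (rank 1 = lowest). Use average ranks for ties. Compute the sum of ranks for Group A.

12.5

Sorted (ascending): 3.2, 3.2, 6, 6, 9, 9, 9.5
The 2 values of 3.2 occupy positions 1–2 → average rank (1+2)/2 = 1.5.
The 2 values of 6 occupy positions 3–4 → average rank (3+4)/2 = 3.5.
The 2 values of 9 occupy positions 5–6 → average rank (5+6)/2 = 5.5.
Group A values → pooled ranks: 3.2→1.5, 9→5.5, 9→5.5
Rank sum = 1.5 + 5.5 + 5.5 = 12.5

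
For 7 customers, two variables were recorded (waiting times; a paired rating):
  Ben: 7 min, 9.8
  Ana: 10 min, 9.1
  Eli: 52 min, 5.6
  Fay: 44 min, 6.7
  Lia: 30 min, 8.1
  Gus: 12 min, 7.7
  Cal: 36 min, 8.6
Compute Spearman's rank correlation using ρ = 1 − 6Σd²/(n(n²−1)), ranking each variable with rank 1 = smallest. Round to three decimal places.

-0.857

Ranks of variable 1: 1, 2, 7, 6, 4, 3, 5
Ranks of variable 2: 7, 6, 1, 2, 4, 3, 5
d = r₁ − r₂: -6, -4, 6, 4, 0, 0, 0
d²: 36, 16, 36, 16, 0, 0, 0; Σd² = 104
ρ = 1 − 6·104/(7·48) = 1 − 624/336 = -0.857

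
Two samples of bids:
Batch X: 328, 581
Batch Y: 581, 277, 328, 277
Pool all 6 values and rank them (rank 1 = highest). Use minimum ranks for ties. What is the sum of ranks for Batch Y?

Sorted (descending): 581, 581, 328, 328, 277, 277
The 2 values of 581 occupy positions 1–2 → each gets rank 1.
The 2 values of 328 occupy positions 3–4 → each gets rank 3.
The 2 values of 277 occupy positions 5–6 → each gets rank 5.
Batch Y values → pooled ranks: 581→1, 277→5, 328→3, 277→5
Rank sum = 1 + 5 + 3 + 5 = 14

14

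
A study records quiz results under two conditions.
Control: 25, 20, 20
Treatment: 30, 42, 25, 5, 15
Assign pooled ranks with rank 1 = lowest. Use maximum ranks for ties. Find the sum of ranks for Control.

Sorted (ascending): 5, 15, 20, 20, 25, 25, 30, 42
The 2 values of 20 occupy positions 3–4 → each gets rank 4.
The 2 values of 25 occupy positions 5–6 → each gets rank 6.
Control values → pooled ranks: 25→6, 20→4, 20→4
Rank sum = 6 + 4 + 4 = 14

14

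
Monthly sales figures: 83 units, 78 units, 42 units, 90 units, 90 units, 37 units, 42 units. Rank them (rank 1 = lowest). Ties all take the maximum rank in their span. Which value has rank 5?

Sorted (ascending): 37, 42, 42, 78, 83, 90, 90
The 2 values of 42 occupy positions 2–3 → each gets rank 3.
The 2 values of 90 occupy positions 6–7 → each gets rank 7.
Rank 5 → value 83.

83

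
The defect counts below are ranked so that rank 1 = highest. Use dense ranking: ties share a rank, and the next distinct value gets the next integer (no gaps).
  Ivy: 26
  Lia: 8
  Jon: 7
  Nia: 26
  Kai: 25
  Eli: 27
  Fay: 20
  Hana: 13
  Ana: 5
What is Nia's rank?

Sorted (descending): 27, 26, 26, 25, 20, 13, 8, 7, 5
The 2 values of 26 share dense rank 2.
Remaining distinct values take the next consecutive integers.
Nia has value 26 → rank 2.

2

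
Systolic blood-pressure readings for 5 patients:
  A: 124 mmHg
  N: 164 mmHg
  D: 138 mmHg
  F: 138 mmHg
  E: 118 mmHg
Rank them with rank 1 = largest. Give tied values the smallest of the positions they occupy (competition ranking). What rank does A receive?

4

Sorted (descending): 164, 138, 138, 124, 118
The 2 values of 138 occupy positions 2–3 → each gets rank 2.
A has value 124 mmHg → rank 4.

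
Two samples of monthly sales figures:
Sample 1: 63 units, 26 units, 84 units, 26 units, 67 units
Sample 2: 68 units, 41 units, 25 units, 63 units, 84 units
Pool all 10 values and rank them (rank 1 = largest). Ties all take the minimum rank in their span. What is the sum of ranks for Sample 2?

Sorted (descending): 84, 84, 68, 67, 63, 63, 41, 26, 26, 25
The 2 values of 84 occupy positions 1–2 → each gets rank 1.
The 2 values of 63 occupy positions 5–6 → each gets rank 5.
The 2 values of 26 occupy positions 8–9 → each gets rank 8.
Sample 2 values → pooled ranks: 68→3, 41→7, 25→10, 63→5, 84→1
Rank sum = 3 + 7 + 10 + 5 + 1 = 26

26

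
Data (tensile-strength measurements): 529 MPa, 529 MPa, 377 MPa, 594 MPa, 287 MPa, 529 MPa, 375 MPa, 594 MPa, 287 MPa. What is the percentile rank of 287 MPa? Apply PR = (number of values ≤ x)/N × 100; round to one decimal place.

22.2

N = 9.
Strictly below 287: 0. Equal to 287: 2.
PR = 2/9 × 100 = 22.2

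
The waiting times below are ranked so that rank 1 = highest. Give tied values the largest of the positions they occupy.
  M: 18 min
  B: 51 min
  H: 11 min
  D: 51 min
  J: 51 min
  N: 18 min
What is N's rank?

5

Sorted (descending): 51, 51, 51, 18, 18, 11
The 3 values of 51 occupy positions 1–3 → each gets rank 3.
The 2 values of 18 occupy positions 4–5 → each gets rank 5.
N has value 18 min → rank 5.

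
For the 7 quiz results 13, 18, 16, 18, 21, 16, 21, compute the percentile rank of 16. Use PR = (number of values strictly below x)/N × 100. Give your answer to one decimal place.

N = 7.
Strictly below 16: 1. Equal to 16: 2.
PR = 1/7 × 100 = 14.3

14.3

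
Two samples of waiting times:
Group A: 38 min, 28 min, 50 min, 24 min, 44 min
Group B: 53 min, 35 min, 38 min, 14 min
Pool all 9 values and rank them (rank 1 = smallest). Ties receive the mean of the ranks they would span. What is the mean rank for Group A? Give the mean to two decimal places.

Sorted (ascending): 14, 24, 28, 35, 38, 38, 44, 50, 53
The 2 values of 38 occupy positions 5–6 → average rank (5+6)/2 = 5.5.
Group A values → pooled ranks: 38→5.5, 28→3, 50→8, 24→2, 44→7
Mean rank = (5.5 + 3 + 8 + 2 + 7) / 5 = 5.10

5.10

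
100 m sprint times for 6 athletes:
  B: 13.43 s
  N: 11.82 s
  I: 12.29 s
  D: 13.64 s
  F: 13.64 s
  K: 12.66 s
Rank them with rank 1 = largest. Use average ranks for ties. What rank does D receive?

1.5

Sorted (descending): 13.64, 13.64, 13.43, 12.66, 12.29, 11.82
The 2 values of 13.64 occupy positions 1–2 → average rank (1+2)/2 = 1.5.
D has value 13.64 s → rank 1.5.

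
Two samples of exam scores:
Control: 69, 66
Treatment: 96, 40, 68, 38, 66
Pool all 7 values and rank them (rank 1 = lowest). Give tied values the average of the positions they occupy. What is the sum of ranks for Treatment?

18.5

Sorted (ascending): 38, 40, 66, 66, 68, 69, 96
The 2 values of 66 occupy positions 3–4 → average rank (3+4)/2 = 3.5.
Treatment values → pooled ranks: 96→7, 40→2, 68→5, 38→1, 66→3.5
Rank sum = 7 + 2 + 5 + 1 + 3.5 = 18.5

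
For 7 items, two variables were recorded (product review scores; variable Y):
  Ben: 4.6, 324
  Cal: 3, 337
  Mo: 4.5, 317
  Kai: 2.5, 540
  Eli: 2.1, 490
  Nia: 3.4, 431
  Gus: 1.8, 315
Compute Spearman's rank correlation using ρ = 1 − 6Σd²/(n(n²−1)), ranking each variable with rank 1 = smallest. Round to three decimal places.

Ranks of variable 1: 7, 4, 6, 3, 2, 5, 1
Ranks of variable 2: 3, 4, 2, 7, 6, 5, 1
d = r₁ − r₂: 4, 0, 4, -4, -4, 0, 0
d²: 16, 0, 16, 16, 16, 0, 0; Σd² = 64
ρ = 1 − 6·64/(7·48) = 1 − 384/336 = -0.143

-0.143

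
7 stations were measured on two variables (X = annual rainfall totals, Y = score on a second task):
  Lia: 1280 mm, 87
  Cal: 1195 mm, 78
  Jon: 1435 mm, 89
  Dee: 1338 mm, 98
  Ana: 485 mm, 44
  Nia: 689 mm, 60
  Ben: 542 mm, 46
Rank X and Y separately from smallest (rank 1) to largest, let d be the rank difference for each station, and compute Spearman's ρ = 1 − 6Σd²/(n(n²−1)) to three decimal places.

Ranks of variable 1: 5, 4, 7, 6, 1, 3, 2
Ranks of variable 2: 5, 4, 6, 7, 1, 3, 2
d = r₁ − r₂: 0, 0, 1, -1, 0, 0, 0
d²: 0, 0, 1, 1, 0, 0, 0; Σd² = 2
ρ = 1 − 6·2/(7·48) = 1 − 12/336 = 0.964

0.964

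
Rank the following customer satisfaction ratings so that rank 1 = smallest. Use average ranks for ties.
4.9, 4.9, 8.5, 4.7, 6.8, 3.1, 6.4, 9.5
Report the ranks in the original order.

3.5, 3.5, 7, 2, 6, 1, 5, 8

Sorted (ascending): 3.1, 4.7, 4.9, 4.9, 6.4, 6.8, 8.5, 9.5
The 2 values of 4.9 occupy positions 3–4 → average rank (3+4)/2 = 3.5.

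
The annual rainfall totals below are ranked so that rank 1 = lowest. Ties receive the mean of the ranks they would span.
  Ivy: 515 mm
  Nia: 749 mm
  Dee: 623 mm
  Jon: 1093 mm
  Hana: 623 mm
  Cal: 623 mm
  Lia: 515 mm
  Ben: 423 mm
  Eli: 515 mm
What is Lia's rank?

3

Sorted (ascending): 423, 515, 515, 515, 623, 623, 623, 749, 1093
The 3 values of 515 occupy positions 2–4 → average rank 3.
The 3 values of 623 occupy positions 5–7 → average rank 6.
Lia has value 515 mm → rank 3.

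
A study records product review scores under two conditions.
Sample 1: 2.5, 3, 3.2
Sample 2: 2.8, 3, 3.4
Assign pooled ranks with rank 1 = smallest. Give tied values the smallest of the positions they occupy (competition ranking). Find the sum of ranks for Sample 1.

Sorted (ascending): 2.5, 2.8, 3, 3, 3.2, 3.4
The 2 values of 3 occupy positions 3–4 → each gets rank 3.
Sample 1 values → pooled ranks: 2.5→1, 3→3, 3.2→5
Rank sum = 1 + 3 + 5 = 9

9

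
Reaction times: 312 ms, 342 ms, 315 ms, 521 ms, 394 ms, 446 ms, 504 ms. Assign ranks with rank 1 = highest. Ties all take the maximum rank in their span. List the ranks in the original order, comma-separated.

7, 5, 6, 1, 4, 3, 2

Sorted (descending): 521, 504, 446, 394, 342, 315, 312
No ties — each value takes its position as its rank.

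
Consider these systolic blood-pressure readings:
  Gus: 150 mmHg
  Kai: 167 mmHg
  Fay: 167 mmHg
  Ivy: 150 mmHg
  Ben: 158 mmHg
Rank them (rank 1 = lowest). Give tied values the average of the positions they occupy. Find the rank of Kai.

Sorted (ascending): 150, 150, 158, 167, 167
The 2 values of 150 occupy positions 1–2 → average rank (1+2)/2 = 1.5.
The 2 values of 167 occupy positions 4–5 → average rank (4+5)/2 = 4.5.
Kai has value 167 mmHg → rank 4.5.

4.5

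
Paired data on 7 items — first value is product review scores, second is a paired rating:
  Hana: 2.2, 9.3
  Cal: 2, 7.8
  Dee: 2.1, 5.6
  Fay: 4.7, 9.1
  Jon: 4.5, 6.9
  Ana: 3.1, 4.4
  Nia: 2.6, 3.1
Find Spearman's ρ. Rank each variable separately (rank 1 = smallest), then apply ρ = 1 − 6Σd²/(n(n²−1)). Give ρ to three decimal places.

Ranks of variable 1: 3, 1, 2, 7, 6, 5, 4
Ranks of variable 2: 7, 5, 3, 6, 4, 2, 1
d = r₁ − r₂: -4, -4, -1, 1, 2, 3, 3
d²: 16, 16, 1, 1, 4, 9, 9; Σd² = 56
ρ = 1 − 6·56/(7·48) = 1 − 336/336 = 0.000

0.000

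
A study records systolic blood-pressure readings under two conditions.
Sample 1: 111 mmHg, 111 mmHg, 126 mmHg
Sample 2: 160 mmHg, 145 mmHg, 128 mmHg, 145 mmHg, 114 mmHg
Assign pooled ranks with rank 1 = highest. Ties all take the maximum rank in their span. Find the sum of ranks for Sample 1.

21

Sorted (descending): 160, 145, 145, 128, 126, 114, 111, 111
The 2 values of 145 occupy positions 2–3 → each gets rank 3.
The 2 values of 111 occupy positions 7–8 → each gets rank 8.
Sample 1 values → pooled ranks: 111→8, 111→8, 126→5
Rank sum = 8 + 8 + 5 = 21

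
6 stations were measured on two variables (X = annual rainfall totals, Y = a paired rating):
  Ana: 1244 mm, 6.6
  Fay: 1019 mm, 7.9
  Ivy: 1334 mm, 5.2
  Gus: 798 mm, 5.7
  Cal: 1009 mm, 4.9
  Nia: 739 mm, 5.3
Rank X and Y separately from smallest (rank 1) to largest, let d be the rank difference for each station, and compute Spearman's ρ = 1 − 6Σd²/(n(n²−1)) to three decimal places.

Ranks of variable 1: 5, 4, 6, 2, 3, 1
Ranks of variable 2: 5, 6, 2, 4, 1, 3
d = r₁ − r₂: 0, -2, 4, -2, 2, -2
d²: 0, 4, 16, 4, 4, 4; Σd² = 32
ρ = 1 − 6·32/(6·35) = 1 − 192/210 = 0.086

0.086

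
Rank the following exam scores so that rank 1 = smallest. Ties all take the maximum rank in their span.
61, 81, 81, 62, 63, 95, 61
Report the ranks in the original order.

2, 6, 6, 3, 4, 7, 2

Sorted (ascending): 61, 61, 62, 63, 81, 81, 95
The 2 values of 61 occupy positions 1–2 → each gets rank 2.
The 2 values of 81 occupy positions 5–6 → each gets rank 6.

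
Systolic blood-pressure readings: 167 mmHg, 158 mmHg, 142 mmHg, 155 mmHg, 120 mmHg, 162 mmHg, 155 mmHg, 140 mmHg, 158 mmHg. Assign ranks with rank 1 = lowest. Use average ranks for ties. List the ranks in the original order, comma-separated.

Sorted (ascending): 120, 140, 142, 155, 155, 158, 158, 162, 167
The 2 values of 155 occupy positions 4–5 → average rank (4+5)/2 = 4.5.
The 2 values of 158 occupy positions 6–7 → average rank (6+7)/2 = 6.5.

9, 6.5, 3, 4.5, 1, 8, 4.5, 2, 6.5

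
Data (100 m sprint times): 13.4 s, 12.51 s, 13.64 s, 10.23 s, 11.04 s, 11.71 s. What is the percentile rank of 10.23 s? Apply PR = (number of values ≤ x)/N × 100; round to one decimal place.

16.7

N = 6.
Strictly below 10.23: 0. Equal to 10.23: 1.
PR = 1/6 × 100 = 16.7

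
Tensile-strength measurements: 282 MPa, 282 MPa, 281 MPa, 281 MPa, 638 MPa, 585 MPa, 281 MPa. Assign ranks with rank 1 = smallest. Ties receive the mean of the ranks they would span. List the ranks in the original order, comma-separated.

Sorted (ascending): 281, 281, 281, 282, 282, 585, 638
The 3 values of 281 occupy positions 1–3 → average rank 2.
The 2 values of 282 occupy positions 4–5 → average rank (4+5)/2 = 4.5.

4.5, 4.5, 2, 2, 7, 6, 2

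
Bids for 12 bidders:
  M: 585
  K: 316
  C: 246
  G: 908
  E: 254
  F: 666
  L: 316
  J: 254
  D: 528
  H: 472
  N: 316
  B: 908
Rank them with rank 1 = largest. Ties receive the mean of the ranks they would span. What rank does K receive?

8

Sorted (descending): 908, 908, 666, 585, 528, 472, 316, 316, 316, 254, 254, 246
The 2 values of 908 occupy positions 1–2 → average rank (1+2)/2 = 1.5.
The 3 values of 316 occupy positions 7–9 → average rank 8.
The 2 values of 254 occupy positions 10–11 → average rank (10+11)/2 = 10.5.
K has value 316 → rank 8.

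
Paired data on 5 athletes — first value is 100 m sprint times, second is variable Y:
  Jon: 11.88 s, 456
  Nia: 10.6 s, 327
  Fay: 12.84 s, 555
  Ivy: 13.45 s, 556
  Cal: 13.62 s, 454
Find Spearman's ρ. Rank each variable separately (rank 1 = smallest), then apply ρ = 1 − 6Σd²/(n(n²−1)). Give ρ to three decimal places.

Ranks of variable 1: 2, 1, 3, 4, 5
Ranks of variable 2: 3, 1, 4, 5, 2
d = r₁ − r₂: -1, 0, -1, -1, 3
d²: 1, 0, 1, 1, 9; Σd² = 12
ρ = 1 − 6·12/(5·24) = 1 − 72/120 = 0.400

0.400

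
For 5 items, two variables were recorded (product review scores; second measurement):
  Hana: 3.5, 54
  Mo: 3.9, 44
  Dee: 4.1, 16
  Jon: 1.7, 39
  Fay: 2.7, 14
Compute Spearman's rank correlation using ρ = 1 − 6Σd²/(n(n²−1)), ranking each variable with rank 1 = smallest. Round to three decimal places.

Ranks of variable 1: 3, 4, 5, 1, 2
Ranks of variable 2: 5, 4, 2, 3, 1
d = r₁ − r₂: -2, 0, 3, -2, 1
d²: 4, 0, 9, 4, 1; Σd² = 18
ρ = 1 − 6·18/(5·24) = 1 − 108/120 = 0.100

0.100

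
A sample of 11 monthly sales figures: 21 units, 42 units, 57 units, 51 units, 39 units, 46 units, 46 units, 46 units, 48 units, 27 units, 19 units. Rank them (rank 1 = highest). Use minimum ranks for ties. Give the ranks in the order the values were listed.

10, 7, 1, 2, 8, 4, 4, 4, 3, 9, 11

Sorted (descending): 57, 51, 48, 46, 46, 46, 42, 39, 27, 21, 19
The 3 values of 46 occupy positions 4–6 → each gets rank 4.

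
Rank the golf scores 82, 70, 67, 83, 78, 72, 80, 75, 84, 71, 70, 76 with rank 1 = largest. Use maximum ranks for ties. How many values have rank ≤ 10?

Sorted (descending): 84, 83, 82, 80, 78, 76, 75, 72, 71, 70, 70, 67
The 2 values of 70 occupy positions 10–11 → each gets rank 11.
Ranks ≤ 10: {1, 2, 3, 4, 5, 6, 7, 8, 9} → 9 values.

9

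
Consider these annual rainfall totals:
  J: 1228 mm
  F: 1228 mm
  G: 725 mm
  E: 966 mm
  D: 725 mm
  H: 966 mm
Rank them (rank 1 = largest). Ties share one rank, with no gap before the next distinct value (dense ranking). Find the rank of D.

Sorted (descending): 1228, 1228, 966, 966, 725, 725
The 2 values of 1228 share dense rank 1.
The 2 values of 966 share dense rank 2.
The 2 values of 725 share dense rank 3.
D has value 725 mm → rank 3.

3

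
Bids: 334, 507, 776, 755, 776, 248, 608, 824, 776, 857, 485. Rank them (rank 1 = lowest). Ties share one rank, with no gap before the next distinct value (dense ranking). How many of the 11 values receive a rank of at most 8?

10

Sorted (ascending): 248, 334, 485, 507, 608, 755, 776, 776, 776, 824, 857
The 3 values of 776 share dense rank 7.
Remaining distinct values take the next consecutive integers.
Ranks ≤ 8: {1, 2, 3, 4, 5, 6, 7, 7, 7, 8} → 10 values.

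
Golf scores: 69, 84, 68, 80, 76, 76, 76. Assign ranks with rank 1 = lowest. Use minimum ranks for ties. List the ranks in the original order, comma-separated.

2, 7, 1, 6, 3, 3, 3

Sorted (ascending): 68, 69, 76, 76, 76, 80, 84
The 3 values of 76 occupy positions 3–5 → each gets rank 3.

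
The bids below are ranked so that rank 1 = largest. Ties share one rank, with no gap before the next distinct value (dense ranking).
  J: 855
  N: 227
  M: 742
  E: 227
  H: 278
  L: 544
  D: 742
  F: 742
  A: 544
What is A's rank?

3

Sorted (descending): 855, 742, 742, 742, 544, 544, 278, 227, 227
The 3 values of 742 share dense rank 2.
The 2 values of 544 share dense rank 3.
The 2 values of 227 share dense rank 5.
Remaining distinct values take the next consecutive integers.
A has value 544 → rank 3.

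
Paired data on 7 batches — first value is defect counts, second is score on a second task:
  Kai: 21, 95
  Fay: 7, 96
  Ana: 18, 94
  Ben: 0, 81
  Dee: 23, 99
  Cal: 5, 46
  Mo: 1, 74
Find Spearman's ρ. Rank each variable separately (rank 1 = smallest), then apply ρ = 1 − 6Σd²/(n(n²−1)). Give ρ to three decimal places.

Ranks of variable 1: 6, 4, 5, 1, 7, 3, 2
Ranks of variable 2: 5, 6, 4, 3, 7, 1, 2
d = r₁ − r₂: 1, -2, 1, -2, 0, 2, 0
d²: 1, 4, 1, 4, 0, 4, 0; Σd² = 14
ρ = 1 − 6·14/(7·48) = 1 − 84/336 = 0.750

0.750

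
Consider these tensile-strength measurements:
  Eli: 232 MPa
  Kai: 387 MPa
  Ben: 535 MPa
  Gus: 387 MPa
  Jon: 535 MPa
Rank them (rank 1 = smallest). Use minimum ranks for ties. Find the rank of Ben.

Sorted (ascending): 232, 387, 387, 535, 535
The 2 values of 387 occupy positions 2–3 → each gets rank 2.
The 2 values of 535 occupy positions 4–5 → each gets rank 4.
Ben has value 535 MPa → rank 4.

4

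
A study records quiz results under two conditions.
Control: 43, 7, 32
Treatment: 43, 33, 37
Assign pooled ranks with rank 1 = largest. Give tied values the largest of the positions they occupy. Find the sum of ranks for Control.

13

Sorted (descending): 43, 43, 37, 33, 32, 7
The 2 values of 43 occupy positions 1–2 → each gets rank 2.
Control values → pooled ranks: 43→2, 7→6, 32→5
Rank sum = 2 + 6 + 5 = 13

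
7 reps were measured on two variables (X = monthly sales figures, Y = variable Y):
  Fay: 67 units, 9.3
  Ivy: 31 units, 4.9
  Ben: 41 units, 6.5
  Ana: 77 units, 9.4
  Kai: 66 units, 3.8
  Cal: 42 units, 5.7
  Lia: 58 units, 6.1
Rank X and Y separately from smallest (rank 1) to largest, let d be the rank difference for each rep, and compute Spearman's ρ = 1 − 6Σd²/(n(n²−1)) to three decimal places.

Ranks of variable 1: 6, 1, 2, 7, 5, 3, 4
Ranks of variable 2: 6, 2, 5, 7, 1, 3, 4
d = r₁ − r₂: 0, -1, -3, 0, 4, 0, 0
d²: 0, 1, 9, 0, 16, 0, 0; Σd² = 26
ρ = 1 − 6·26/(7·48) = 1 − 156/336 = 0.536

0.536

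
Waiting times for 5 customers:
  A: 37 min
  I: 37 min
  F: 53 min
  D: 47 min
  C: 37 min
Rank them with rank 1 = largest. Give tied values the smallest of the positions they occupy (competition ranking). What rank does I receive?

3

Sorted (descending): 53, 47, 37, 37, 37
The 3 values of 37 occupy positions 3–5 → each gets rank 3.
I has value 37 min → rank 3.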